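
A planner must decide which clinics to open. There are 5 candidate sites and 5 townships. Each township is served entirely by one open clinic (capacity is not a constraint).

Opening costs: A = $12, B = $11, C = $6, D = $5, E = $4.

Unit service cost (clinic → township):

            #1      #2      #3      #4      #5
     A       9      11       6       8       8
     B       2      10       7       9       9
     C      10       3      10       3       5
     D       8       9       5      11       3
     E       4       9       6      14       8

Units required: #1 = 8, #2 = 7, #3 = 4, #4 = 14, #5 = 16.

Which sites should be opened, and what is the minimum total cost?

Open B, C and D; minimum total cost 169.

For any fixed open set, each township goes to its cheapest open site; total = fixed + service.
{B, C, D}: #1→B 2·8=16, #2→C 3·7=21, #3→D 5·4=20, #4→C 3·14=42, #5→D 3·16=48. Service 147; fixed 22; total 169.
{B, C, D, E}: service 147 + fixed 26 = 173
{C, D, E}: #1→E 4·8=32, #2→C 3·7=21, #3→D 5·4=20, #4→C 3·14=42, #5→D 3·16=48. Service 163; fixed 15; total 178.
{A, B, C, D, E}: service 147 + fixed 38 = 185
No other subset beats 169.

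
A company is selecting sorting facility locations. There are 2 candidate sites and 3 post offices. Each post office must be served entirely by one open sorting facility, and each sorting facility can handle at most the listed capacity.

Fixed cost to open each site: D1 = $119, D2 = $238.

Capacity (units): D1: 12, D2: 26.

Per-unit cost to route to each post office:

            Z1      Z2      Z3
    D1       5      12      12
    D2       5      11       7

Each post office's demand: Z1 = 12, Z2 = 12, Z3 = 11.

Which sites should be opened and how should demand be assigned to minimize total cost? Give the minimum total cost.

Minimum total cost: 626

Open {D1, D2}: Z1→D1 5·12=60, Z2→D2 11·12=132, Z3→D2 7·11=77.
Loads: D1 carries 12/12, D2 carries 23/26. Service 269; fixed 357; total 626.
Next best feasible plan costs 638.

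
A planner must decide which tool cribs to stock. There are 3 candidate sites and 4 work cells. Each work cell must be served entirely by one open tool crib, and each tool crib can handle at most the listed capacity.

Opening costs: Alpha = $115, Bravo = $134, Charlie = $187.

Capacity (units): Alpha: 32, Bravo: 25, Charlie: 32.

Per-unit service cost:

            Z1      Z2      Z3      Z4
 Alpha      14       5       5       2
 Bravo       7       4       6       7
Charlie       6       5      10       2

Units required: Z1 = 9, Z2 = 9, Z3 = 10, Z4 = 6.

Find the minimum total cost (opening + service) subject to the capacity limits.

Minimum total cost: 410

Open {Alpha, Bravo}: Z1→Bravo 7·9=63, Z2→Bravo 4·9=36, Z3→Alpha 5·10=50, Z4→Alpha 2·6=12.
Loads: Alpha carries 16/32, Bravo carries 18/25. Service 161; fixed 249; total 410.
Next best feasible plan costs 419.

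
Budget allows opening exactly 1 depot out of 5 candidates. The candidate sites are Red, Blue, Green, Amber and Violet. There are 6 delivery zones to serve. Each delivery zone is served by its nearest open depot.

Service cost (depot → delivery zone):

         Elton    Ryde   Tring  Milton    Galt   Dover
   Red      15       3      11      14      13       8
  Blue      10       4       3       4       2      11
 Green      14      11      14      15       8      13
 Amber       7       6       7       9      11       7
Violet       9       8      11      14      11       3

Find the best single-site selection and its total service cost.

Choose Blue only; total service cost 34.

With exactly 1 open, each delivery zone uses its cheapest among the chosen.
{Blue}: Elton→Blue 10, Ryde→Blue 4, Tring→Blue 3, Milton→Blue 4, Galt→Blue 2, Dover→Blue 11. Service cost 34.
{Amber}: service cost 47
{Violet}: service cost 56
Among all 5 size-1 choices, {Blue} is lowest.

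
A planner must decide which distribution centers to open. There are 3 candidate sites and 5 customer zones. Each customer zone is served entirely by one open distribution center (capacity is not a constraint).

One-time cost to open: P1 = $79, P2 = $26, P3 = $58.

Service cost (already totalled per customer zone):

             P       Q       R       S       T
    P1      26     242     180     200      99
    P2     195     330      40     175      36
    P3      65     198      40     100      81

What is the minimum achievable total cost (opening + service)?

Minimum total cost: 523

For any fixed open set, each customer zone goes to its cheapest open site; total = fixed + service.
{P2, P3}: P→P3 65, Q→P3 198, R→P2 40, S→P3 100, T→P2 36. Service 439; fixed 84; total 523.
{P3}: P→P3 65, Q→P3 198, R→P3 40, S→P3 100, T→P3 81. Service 484; fixed 58; total 542.
{P1, P2, P3}: service 400 + fixed 163 = 563
{P2}: P→P2 195, Q→P2 330, R→P2 40, S→P2 175, T→P2 36. Service 776; fixed 26; total 802.
No other subset beats 523.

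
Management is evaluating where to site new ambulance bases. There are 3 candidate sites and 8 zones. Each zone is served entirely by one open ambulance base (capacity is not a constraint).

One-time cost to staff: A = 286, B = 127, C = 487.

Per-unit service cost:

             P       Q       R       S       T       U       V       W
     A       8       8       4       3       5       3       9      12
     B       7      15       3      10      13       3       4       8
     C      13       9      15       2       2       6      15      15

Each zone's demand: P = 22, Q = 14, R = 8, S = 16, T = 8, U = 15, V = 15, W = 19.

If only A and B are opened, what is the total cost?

Total cost: 1048

Each zone is assigned to its cheapest site among the open ones.
{A, B}: P→B 7·22=154, Q→A 8·14=112, R→B 3·8=24, S→A 3·16=48, T→A 5·8=40, U→A 3·15=45, V→B 4·15=60, W→B 8·19=152. Service 635; fixed 413; total 1048.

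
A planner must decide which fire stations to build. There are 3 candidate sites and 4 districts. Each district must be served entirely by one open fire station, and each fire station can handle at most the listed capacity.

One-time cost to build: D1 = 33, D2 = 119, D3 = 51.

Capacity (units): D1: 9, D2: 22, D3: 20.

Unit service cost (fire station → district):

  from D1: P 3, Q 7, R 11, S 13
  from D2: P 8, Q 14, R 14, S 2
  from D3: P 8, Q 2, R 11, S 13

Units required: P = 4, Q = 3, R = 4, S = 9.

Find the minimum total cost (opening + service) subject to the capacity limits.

Open {D3}: P→D3 8·4=32, Q→D3 2·3=6, R→D3 11·4=44, S→D3 13·9=117.
Loads: D3 carries 20/20. Service 199; fixed 51; total 250.
Next best feasible plan costs 259.

Minimum total cost: 250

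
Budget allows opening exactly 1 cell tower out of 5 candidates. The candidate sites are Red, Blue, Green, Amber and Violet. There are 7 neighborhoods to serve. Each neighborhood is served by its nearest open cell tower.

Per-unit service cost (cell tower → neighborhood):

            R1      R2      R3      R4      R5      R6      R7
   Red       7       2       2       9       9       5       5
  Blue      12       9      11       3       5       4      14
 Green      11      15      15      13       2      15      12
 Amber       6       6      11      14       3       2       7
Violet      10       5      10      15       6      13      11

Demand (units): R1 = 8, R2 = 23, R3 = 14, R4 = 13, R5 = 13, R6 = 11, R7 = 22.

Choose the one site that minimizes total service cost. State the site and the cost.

With exactly 1 open, each neighborhood uses its cheapest among the chosen.
{Red}: R1→Red 7·8=56, R2→Red 2·23=46, R3→Red 2·14=28, R4→Red 9·13=117, R5→Red 9·13=117, R6→Red 5·11=55, R7→Red 5·22=110. Service cost 529.
{Amber}: service cost 737
{Blue}: service cost 913
Among all 5 size-1 choices, {Red} is lowest.

Choose Red only; total service cost 529.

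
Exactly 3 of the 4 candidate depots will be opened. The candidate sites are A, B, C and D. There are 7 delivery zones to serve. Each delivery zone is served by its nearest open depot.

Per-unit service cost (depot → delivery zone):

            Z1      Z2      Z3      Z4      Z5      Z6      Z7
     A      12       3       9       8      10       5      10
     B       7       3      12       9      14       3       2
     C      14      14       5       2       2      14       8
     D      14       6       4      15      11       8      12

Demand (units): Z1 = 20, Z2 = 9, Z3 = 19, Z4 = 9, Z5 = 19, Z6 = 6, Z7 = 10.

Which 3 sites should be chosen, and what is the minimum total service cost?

Choose B, C and D; total service cost 337.

With exactly 3 open, each delivery zone uses its cheapest among the chosen.
{B, C, D}: Z1→B 7·20=140, Z2→B 3·9=27, Z3→D 4·19=76, Z4→C 2·9=18, Z5→C 2·19=38, Z6→B 3·6=18, Z7→B 2·10=20. Service cost 337.
{A, B, C}: service cost 356
{A, C, D}: service cost 509
Among all 4 size-3 choices, {B, C, D} is lowest.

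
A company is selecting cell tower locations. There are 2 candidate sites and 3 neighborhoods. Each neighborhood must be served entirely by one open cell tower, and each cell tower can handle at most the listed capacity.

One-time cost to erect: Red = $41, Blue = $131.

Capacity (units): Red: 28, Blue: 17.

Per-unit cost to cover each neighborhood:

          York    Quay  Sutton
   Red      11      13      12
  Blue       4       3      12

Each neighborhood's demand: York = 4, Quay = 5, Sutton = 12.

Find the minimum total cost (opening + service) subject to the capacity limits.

Minimum total cost: 294

Open {Red}: York→Red 11·4=44, Quay→Red 13·5=65, Sutton→Red 12·12=144.
Loads: Red carries 21/28. Service 253; fixed 41; total 294.
Next best feasible plan costs 347.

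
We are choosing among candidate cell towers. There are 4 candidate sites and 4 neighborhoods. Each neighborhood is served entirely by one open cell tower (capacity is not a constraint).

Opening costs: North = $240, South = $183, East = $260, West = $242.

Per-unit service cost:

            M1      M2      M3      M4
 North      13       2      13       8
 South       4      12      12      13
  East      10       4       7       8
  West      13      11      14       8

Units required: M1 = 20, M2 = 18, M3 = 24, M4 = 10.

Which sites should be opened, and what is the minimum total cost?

For any fixed open set, each neighborhood goes to its cheapest open site; total = fixed + service.
{East}: M1→East 10·20=200, M2→East 4·18=72, M3→East 7·24=168, M4→East 8·10=80. Service 520; fixed 260; total 780.
{South, East}: service 400 + fixed 443 = 843
{South}: service 714 + fixed 183 = 897
{North, South, East, West}: M1→South 4·20=80, M2→North 2·18=36, M3→East 7·24=168, M4→North 8·10=80. Service 364; fixed 925; total 1289.
No other subset beats 780.

Open East only; minimum total cost 780.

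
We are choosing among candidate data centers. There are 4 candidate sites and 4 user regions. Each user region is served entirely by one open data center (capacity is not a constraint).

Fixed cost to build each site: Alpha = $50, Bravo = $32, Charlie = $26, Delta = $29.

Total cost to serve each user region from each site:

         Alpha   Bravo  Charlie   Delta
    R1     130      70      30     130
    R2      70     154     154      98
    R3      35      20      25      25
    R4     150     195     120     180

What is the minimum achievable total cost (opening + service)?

Minimum total cost: 321

For any fixed open set, each user region goes to its cheapest open site; total = fixed + service.
{Alpha, Charlie}: R1→Charlie 30, R2→Alpha 70, R3→Charlie 25, R4→Charlie 120. Service 245; fixed 76; total 321.
{Charlie, Delta}: service 273 + fixed 55 = 328
{Alpha, Bravo, Charlie}: R1→Charlie 30, R2→Alpha 70, R3→Bravo 20, R4→Charlie 120. Service 240; fixed 108; total 348.
{Alpha, Bravo, Charlie, Delta}: service 240 + fixed 137 = 377
No other subset beats 321.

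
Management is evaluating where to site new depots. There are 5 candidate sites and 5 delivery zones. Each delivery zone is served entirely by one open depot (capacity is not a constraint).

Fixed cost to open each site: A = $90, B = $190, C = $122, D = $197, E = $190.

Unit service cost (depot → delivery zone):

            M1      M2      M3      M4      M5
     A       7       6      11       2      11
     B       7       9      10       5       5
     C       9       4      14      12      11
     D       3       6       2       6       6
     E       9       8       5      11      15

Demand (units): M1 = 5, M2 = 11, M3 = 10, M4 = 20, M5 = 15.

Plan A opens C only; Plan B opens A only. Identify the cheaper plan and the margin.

Plan A: {C}: M1→C 9·5=45, M2→C 4·11=44, M3→C 14·10=140, M4→C 12·20=240, M5→C 11·15=165. Service 634; fixed 122; total 756.
Plan B: {A}: M1→A 7·5=35, M2→A 6·11=66, M3→A 11·10=110, M4→A 2·20=40, M5→A 11·15=165. Service 416; fixed 90; total 506.
Difference: |756 − 506| = 250.

Plan B is cheaper by 250.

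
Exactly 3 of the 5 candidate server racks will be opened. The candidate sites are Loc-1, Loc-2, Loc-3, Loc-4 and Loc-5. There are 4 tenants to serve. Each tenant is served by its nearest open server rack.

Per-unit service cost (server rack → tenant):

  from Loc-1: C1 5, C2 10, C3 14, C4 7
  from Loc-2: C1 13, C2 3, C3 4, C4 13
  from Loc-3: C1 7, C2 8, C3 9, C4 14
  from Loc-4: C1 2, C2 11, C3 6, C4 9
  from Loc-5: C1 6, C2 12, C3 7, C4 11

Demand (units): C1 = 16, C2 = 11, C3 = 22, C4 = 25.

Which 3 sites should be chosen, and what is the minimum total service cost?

With exactly 3 open, each tenant uses its cheapest among the chosen.
{Loc-1, Loc-2, Loc-4}: C1→Loc-4 2·16=32, C2→Loc-2 3·11=33, C3→Loc-2 4·22=88, C4→Loc-1 7·25=175. Service cost 328.
{Loc-1, Loc-2, Loc-3}: service cost 376
{Loc-1, Loc-2, Loc-5}: service cost 376
Among all 10 size-3 choices, {Loc-1, Loc-2, Loc-4} is lowest.

Choose Loc-1, Loc-2 and Loc-4; total service cost 328.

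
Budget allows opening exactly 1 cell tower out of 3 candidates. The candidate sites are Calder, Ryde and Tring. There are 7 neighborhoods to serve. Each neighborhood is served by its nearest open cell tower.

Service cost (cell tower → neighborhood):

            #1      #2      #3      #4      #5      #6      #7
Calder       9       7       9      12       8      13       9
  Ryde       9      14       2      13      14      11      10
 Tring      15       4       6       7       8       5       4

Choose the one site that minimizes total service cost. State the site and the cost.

With exactly 1 open, each neighborhood uses its cheapest among the chosen.
{Tring}: #1→Tring 15, #2→Tring 4, #3→Tring 6, #4→Tring 7, #5→Tring 8, #6→Tring 5, #7→Tring 4. Service cost 49.
{Calder}: service cost 67
{Ryde}: service cost 73
Among all 3 size-1 choices, {Tring} is lowest.

Choose Tring only; total service cost 49.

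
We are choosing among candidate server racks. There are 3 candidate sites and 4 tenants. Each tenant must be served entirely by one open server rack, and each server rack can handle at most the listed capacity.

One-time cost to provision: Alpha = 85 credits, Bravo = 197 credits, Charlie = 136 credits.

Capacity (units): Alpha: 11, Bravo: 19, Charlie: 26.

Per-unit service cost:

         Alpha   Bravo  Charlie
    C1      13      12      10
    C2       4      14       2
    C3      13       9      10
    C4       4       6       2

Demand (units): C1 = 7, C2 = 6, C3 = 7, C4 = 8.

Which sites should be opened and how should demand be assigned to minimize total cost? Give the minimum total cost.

Minimum total cost: 401

Open {Alpha, Charlie}: C1→Charlie 10·7=70, C2→Alpha 4·6=24, C3→Charlie 10·7=70, C4→Charlie 2·8=16.
Loads: Alpha carries 6/11, Charlie carries 22/26. Service 180; fixed 221; total 401.
Next best feasible plan costs 405.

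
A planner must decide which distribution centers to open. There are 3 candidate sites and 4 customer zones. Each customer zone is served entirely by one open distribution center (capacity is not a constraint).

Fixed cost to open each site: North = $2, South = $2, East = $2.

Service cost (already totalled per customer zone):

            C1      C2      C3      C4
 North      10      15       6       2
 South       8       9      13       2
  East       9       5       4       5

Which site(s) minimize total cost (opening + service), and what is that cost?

Open South and East; minimum total cost 23.

For any fixed open set, each customer zone goes to its cheapest open site; total = fixed + service.
{South, East}: C1→South 8, C2→East 5, C3→East 4, C4→South 2. Service 19; fixed 4; total 23.
{North, East}: service 20 + fixed 4 = 24
{North, South, East}: C1→South 8, C2→East 5, C3→East 4, C4→North 2. Service 19; fixed 6; total 25.
{North}: C1→North 10, C2→North 15, C3→North 6, C4→North 2. Service 33; fixed 2; total 35.
(All 7 nonempty subsets were checked; South and East is lowest.)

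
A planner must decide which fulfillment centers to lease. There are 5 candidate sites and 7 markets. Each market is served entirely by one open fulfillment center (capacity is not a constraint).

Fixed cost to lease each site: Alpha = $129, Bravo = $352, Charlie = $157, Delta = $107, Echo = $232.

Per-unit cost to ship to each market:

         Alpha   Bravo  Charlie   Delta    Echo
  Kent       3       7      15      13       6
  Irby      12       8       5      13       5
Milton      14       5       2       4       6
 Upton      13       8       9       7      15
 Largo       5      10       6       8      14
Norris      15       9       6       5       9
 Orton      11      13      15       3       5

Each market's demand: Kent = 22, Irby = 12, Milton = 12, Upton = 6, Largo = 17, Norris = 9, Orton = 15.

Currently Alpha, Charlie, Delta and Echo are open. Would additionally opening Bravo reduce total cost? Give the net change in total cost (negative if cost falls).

No — net change +352 (cost rises by 352).

Current service cost with {Alpha, Charlie, Delta, Echo}: 367.
Adding Bravo: each market re-picks its cheapest; new service cost 367, saving 0.
Extra fixed cost: 352. Net change = 352 − 0 = 352.
(Totals: 992 → 1344.)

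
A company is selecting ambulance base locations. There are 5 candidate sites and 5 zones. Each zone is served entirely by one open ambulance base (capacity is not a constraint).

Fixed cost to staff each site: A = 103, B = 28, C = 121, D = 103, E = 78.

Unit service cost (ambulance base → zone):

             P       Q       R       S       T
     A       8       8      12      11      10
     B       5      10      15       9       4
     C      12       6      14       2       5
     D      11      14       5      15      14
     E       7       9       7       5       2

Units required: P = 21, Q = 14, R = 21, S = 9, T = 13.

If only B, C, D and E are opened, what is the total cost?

Total cost: 668

Each zone is assigned to its cheapest site among the open ones.
{B, C, D, E}: P→B 5·21=105, Q→C 6·14=84, R→D 5·21=105, S→C 2·9=18, T→E 2·13=26. Service 338; fixed 330; total 668.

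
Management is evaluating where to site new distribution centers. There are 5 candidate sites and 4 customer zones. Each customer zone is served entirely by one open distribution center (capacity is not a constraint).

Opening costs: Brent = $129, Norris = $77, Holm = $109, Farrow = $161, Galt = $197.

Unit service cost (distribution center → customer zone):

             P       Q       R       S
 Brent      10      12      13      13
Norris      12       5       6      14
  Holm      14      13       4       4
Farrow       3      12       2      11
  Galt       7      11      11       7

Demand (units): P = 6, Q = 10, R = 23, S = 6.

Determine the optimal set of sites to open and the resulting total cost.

Open Farrow only; minimum total cost 411.

For any fixed open set, each customer zone goes to its cheapest open site; total = fixed + service.
{Farrow}: P→Farrow 3·6=18, Q→Farrow 12·10=120, R→Farrow 2·23=46, S→Farrow 11·6=66. Service 250; fixed 161; total 411.
{Norris, Farrow}: service 180 + fixed 238 = 418
{Norris}: service 344 + fixed 77 = 421
{Brent, Norris, Holm, Farrow, Galt}: service 138 + fixed 673 = 811
No other subset beats 411.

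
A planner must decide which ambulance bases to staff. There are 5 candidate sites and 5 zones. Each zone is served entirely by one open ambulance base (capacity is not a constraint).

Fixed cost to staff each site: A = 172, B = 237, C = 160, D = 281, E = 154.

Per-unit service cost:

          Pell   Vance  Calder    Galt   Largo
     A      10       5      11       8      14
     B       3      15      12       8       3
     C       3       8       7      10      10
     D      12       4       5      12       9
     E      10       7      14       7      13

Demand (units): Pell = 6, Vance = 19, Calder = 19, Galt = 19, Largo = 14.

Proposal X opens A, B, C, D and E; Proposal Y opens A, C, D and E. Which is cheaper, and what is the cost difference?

Proposal X: {A, B, C, D, E}: Pell→B 3·6=18, Vance→D 4·19=76, Calder→D 5·19=95, Galt→E 7·19=133, Largo→B 3·14=42. Service 364; fixed 1004; total 1368.
Proposal Y: {A, C, D, E}: Pell→C 3·6=18, Vance→D 4·19=76, Calder→D 5·19=95, Galt→E 7·19=133, Largo→D 9·14=126. Service 448; fixed 767; total 1215.
Difference: |1368 − 1215| = 153.

Proposal Y is cheaper by 153.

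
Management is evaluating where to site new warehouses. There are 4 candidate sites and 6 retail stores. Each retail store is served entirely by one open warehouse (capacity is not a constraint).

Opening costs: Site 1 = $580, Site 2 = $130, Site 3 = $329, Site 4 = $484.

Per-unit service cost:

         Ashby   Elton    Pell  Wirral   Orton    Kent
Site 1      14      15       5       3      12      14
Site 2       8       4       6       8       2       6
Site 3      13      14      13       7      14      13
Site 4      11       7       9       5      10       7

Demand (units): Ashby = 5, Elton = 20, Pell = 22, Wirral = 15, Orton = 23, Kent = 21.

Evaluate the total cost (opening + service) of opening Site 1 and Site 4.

Total cost: 1791

Each retail store is assigned to its cheapest site among the open ones.
{Site 1, Site 4}: Ashby→Site 4 11·5=55, Elton→Site 4 7·20=140, Pell→Site 1 5·22=110, Wirral→Site 1 3·15=45, Orton→Site 4 10·23=230, Kent→Site 4 7·21=147. Service 727; fixed 1064; total 1791.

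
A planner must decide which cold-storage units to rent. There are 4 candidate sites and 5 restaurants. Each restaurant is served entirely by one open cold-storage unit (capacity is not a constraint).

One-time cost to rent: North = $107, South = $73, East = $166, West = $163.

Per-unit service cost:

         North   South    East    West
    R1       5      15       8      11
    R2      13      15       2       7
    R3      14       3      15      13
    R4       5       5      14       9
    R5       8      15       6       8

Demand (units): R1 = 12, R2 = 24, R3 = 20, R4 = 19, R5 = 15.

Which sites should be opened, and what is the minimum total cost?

For any fixed open set, each restaurant goes to its cheapest open site; total = fixed + service.
{South, East}: R1→East 8·12=96, R2→East 2·24=48, R3→South 3·20=60, R4→South 5·19=95, R5→East 6·15=90. Service 389; fixed 239; total 628.
{North, South, East}: service 353 + fixed 346 = 699
{South, East, West}: service 389 + fixed 402 = 791
{North, South, East, West}: R1→North 5·12=60, R2→East 2·24=48, R3→South 3·20=60, R4→North 5·19=95, R5→East 6·15=90. Service 353; fixed 509; total 862.
(All 15 nonempty subsets were checked; South and East is lowest.)

Open South and East; minimum total cost 628.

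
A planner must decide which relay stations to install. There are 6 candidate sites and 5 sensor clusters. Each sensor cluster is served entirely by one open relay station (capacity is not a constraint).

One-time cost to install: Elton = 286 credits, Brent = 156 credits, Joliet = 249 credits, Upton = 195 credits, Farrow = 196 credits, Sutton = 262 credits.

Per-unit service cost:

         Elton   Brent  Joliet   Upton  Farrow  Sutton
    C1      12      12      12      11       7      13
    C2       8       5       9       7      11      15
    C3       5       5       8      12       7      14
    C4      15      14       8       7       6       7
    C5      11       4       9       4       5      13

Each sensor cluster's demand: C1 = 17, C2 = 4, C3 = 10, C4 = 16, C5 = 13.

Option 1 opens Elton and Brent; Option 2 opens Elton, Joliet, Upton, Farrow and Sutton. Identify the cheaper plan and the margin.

Option 1: {Elton, Brent}: C1→Elton 12·17=204, C2→Brent 5·4=20, C3→Elton 5·10=50, C4→Brent 14·16=224, C5→Brent 4·13=52. Service 550; fixed 442; total 992.
Option 2: {Elton, Joliet, Upton, Farrow, Sutton}: C1→Farrow 7·17=119, C2→Upton 7·4=28, C3→Elton 5·10=50, C4→Farrow 6·16=96, C5→Upton 4·13=52. Service 345; fixed 1188; total 1533.
Difference: |992 − 1533| = 541.

Option 1 is cheaper by 541.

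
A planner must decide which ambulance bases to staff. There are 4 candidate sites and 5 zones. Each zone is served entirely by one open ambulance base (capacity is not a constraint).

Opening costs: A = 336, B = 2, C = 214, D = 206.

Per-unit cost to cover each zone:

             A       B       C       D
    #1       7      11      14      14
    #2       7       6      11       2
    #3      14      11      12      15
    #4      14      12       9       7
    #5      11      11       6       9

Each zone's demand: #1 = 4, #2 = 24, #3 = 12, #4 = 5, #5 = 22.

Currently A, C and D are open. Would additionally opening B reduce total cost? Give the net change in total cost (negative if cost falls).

Current service cost with {A, C, D}: 387.
Adding B: each zone re-picks its cheapest; new service cost 375, saving 12.
Extra fixed cost: 2. Net change = 2 − 12 = -10.
(Totals: 1143 → 1133.)

Yes — net change −10 (cost falls by 10).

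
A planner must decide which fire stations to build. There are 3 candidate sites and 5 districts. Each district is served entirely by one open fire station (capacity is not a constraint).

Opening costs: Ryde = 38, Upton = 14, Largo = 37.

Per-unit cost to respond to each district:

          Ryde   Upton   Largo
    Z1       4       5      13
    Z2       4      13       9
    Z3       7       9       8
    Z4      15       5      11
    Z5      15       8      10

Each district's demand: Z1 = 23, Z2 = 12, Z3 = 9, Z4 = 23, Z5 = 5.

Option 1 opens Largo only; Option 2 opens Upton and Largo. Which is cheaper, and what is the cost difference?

Option 2 is cheaper by 318.

Option 1: {Largo}: Z1→Largo 13·23=299, Z2→Largo 9·12=108, Z3→Largo 8·9=72, Z4→Largo 11·23=253, Z5→Largo 10·5=50. Service 782; fixed 37; total 819.
Option 2: {Upton, Largo}: Z1→Upton 5·23=115, Z2→Largo 9·12=108, Z3→Largo 8·9=72, Z4→Upton 5·23=115, Z5→Upton 8·5=40. Service 450; fixed 51; total 501.
Difference: |819 − 501| = 318.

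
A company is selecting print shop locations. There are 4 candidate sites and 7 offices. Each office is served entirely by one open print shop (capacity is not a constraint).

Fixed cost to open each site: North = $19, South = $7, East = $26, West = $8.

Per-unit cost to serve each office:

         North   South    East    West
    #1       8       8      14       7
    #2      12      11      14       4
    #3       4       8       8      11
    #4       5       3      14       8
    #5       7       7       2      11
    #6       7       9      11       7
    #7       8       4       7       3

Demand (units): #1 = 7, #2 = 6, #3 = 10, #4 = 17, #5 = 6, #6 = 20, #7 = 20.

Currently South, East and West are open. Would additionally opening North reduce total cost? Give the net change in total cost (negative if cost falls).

Current service cost with {South, East, West}: 416.
Adding North: each office re-picks its cheapest; new service cost 376, saving 40.
Extra fixed cost: 19. Net change = 19 − 40 = -21.
(Totals: 457 → 436.)

Yes — net change −21 (cost falls by 21).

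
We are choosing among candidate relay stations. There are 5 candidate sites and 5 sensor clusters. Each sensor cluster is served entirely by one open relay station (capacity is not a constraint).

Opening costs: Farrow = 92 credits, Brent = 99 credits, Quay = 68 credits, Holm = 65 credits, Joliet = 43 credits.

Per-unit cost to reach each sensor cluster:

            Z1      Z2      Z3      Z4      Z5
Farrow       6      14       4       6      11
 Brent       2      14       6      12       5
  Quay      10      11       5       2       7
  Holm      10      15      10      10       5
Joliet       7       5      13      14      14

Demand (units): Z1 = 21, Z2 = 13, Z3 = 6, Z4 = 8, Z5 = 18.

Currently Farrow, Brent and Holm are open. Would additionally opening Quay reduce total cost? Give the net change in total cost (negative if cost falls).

Yes — net change −3 (cost falls by 3).

Current service cost with {Farrow, Brent, Holm}: 386.
Adding Quay: each sensor cluster re-picks its cheapest; new service cost 315, saving 71.
Extra fixed cost: 68. Net change = 68 − 71 = -3.
(Totals: 642 → 639.)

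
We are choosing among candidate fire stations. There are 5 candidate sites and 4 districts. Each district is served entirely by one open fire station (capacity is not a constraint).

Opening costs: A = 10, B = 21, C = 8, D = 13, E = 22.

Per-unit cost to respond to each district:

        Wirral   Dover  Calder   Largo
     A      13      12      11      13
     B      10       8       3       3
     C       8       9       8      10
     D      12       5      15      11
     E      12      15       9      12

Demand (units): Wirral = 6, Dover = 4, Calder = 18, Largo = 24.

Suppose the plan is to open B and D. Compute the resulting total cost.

Each district is assigned to its cheapest site among the open ones.
{B, D}: Wirral→B 10·6=60, Dover→D 5·4=20, Calder→B 3·18=54, Largo→B 3·24=72. Service 206; fixed 34; total 240.

Total cost: 240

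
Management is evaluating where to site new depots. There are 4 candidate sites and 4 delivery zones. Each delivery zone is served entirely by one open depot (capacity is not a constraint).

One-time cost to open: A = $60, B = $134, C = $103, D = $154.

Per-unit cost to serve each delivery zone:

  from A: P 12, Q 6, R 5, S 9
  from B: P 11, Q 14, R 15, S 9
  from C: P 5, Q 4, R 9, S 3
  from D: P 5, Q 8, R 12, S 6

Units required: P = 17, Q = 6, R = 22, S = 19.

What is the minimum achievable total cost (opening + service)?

For any fixed open set, each delivery zone goes to its cheapest open site; total = fixed + service.
{A, C}: P→C 5·17=85, Q→C 4·6=24, R→A 5·22=110, S→C 3·19=57. Service 276; fixed 163; total 439.
{C}: service 364 + fixed 103 = 467
{A, D}: P→D 5·17=85, Q→A 6·6=36, R→A 5·22=110, S→D 6·19=114. Service 345; fixed 214; total 559.
{A, B, C, D}: P→C 5·17=85, Q→C 4·6=24, R→A 5·22=110, S→C 3·19=57. Service 276; fixed 451; total 727.
(All 15 nonempty subsets were checked; A and C is lowest.)

Minimum total cost: 439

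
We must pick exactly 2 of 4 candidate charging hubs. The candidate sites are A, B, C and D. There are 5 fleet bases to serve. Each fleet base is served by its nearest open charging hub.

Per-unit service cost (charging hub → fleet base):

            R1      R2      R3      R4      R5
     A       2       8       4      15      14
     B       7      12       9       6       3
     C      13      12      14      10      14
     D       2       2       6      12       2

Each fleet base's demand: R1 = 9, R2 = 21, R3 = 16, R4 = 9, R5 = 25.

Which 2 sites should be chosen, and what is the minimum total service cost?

With exactly 2 open, each fleet base uses its cheapest among the chosen.
{B, D}: R1→D 2·9=18, R2→D 2·21=42, R3→D 6·16=96, R4→B 6·9=54, R5→D 2·25=50. Service cost 260.
{A, D}: service cost 282
{C, D}: service cost 296
Among all 6 size-2 choices, {B, D} is lowest.

Choose B and D; total service cost 260.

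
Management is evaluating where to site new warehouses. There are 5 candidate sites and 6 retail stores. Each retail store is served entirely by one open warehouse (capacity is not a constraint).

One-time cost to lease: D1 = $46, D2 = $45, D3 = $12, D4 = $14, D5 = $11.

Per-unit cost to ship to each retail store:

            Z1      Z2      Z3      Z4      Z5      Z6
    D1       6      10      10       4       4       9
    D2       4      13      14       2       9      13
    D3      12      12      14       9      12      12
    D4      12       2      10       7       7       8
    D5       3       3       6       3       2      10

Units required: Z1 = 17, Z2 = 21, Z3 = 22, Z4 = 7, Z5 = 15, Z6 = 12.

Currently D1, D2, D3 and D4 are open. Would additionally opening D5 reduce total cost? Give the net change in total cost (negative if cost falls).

Current service cost with {D1, D2, D3, D4}: 500.
Adding D5: each retail store re-picks its cheapest; new service cost 365, saving 135.
Extra fixed cost: 11. Net change = 11 − 135 = -124.
(Totals: 617 → 493.)

Yes — net change −124 (cost falls by 124).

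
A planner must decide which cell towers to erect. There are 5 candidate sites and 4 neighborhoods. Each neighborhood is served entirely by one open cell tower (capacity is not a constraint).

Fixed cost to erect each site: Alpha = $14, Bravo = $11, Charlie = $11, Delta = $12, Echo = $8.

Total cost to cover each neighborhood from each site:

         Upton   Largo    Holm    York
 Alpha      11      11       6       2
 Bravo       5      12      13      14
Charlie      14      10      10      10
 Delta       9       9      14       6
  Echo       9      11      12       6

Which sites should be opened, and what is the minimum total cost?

For any fixed open set, each neighborhood goes to its cheapest open site; total = fixed + service.
{Alpha}: Upton→Alpha 11, Largo→Alpha 11, Holm→Alpha 6, York→Alpha 2. Service 30; fixed 14; total 44.
{Echo}: service 38 + fixed 8 = 46
{Alpha, Bravo}: Upton→Bravo 5, Largo→Alpha 11, Holm→Alpha 6, York→Alpha 2. Service 24; fixed 25; total 49.
{Alpha, Bravo, Charlie, Delta, Echo}: service 22 + fixed 56 = 78
No other subset beats 44.

Open Alpha only; minimum total cost 44.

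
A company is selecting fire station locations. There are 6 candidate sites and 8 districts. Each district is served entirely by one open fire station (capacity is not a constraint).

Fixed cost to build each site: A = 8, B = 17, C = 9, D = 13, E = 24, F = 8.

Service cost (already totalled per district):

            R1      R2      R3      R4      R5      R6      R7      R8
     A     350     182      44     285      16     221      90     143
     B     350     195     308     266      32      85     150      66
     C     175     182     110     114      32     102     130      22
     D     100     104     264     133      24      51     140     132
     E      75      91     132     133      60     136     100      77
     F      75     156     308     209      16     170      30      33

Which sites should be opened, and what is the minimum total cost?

For any fixed open set, each district goes to its cheapest open site; total = fixed + service.
{A, C, D, F}: R1→F 75, R2→D 104, R3→A 44, R4→C 114, R5→A 16, R6→D 51, R7→F 30, R8→C 22. Service 456; fixed 38; total 494.
{A, C, D, E, F}: service 443 + fixed 62 = 505
{A, B, C, D, F}: R1→F 75, R2→D 104, R3→A 44, R4→C 114, R5→A 16, R6→D 51, R7→F 30, R8→C 22. Service 456; fixed 55; total 511.
{A, B, C, D, E, F}: R1→E 75, R2→E 91, R3→A 44, R4→C 114, R5→A 16, R6→D 51, R7→F 30, R8→C 22. Service 443; fixed 79; total 522.
No other subset beats 494.

Open A, C, D and F; minimum total cost 494.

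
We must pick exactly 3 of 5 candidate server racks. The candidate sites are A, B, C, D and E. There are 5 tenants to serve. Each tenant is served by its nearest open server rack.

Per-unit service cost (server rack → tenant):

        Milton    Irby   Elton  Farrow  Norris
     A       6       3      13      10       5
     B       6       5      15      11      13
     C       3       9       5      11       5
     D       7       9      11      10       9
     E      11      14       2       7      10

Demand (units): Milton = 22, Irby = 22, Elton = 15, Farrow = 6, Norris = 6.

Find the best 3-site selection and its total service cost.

With exactly 3 open, each tenant uses its cheapest among the chosen.
{A, C, E}: Milton→C 3·22=66, Irby→A 3·22=66, Elton→E 2·15=30, Farrow→E 7·6=42, Norris→A 5·6=30. Service cost 234.
{B, C, E}: service cost 278
{A, B, C}: service cost 297
Among all 10 size-3 choices, {A, C, E} is lowest.

Choose A, C and E; total service cost 234.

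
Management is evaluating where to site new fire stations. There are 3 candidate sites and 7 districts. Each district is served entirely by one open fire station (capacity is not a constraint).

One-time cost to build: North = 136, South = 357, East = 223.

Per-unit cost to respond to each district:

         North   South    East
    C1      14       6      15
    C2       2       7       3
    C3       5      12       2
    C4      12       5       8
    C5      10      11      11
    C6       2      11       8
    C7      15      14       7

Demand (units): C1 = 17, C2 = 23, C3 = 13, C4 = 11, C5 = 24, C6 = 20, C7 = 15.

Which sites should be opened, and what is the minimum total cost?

Open North only; minimum total cost 1122.

For any fixed open set, each district goes to its cheapest open site; total = fixed + service.
{North}: C1→North 14·17=238, C2→North 2·23=46, C3→North 5·13=65, C4→North 12·11=132, C5→North 10·24=240, C6→North 2·20=40, C7→North 15·15=225. Service 986; fixed 136; total 1122.
{North, East}: service 783 + fixed 359 = 1142
{East}: service 967 + fixed 223 = 1190
{North, South, East}: service 614 + fixed 716 = 1330
No other subset beats 1122.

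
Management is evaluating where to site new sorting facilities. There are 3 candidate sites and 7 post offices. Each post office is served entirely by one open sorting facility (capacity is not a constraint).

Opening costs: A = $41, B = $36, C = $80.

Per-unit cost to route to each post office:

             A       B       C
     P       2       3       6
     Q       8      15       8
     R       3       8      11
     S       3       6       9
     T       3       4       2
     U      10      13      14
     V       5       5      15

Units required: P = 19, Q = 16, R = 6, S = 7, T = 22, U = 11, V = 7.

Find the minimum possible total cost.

Minimum total cost: 457

For any fixed open set, each post office goes to its cheapest open site; total = fixed + service.
{A}: P→A 2·19=38, Q→A 8·16=128, R→A 3·6=18, S→A 3·7=21, T→A 3·22=66, U→A 10·11=110, V→A 5·7=35. Service 416; fixed 41; total 457.
{A, B}: service 416 + fixed 77 = 493
{A, C}: service 394 + fixed 121 = 515
{A, B, C}: service 394 + fixed 157 = 551
No other subset beats 457.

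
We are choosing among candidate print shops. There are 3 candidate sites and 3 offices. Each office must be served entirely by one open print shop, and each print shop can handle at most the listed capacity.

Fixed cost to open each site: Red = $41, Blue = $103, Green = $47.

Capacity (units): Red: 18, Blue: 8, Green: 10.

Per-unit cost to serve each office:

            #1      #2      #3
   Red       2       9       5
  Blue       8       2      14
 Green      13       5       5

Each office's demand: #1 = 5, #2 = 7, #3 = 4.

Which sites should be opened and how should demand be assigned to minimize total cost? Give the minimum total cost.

Open {Red}: #1→Red 2·5=10, #2→Red 9·7=63, #3→Red 5·4=20.
Loads: Red carries 16/18. Service 93; fixed 41; total 134.
Next best feasible plan costs 153.

Minimum total cost: 134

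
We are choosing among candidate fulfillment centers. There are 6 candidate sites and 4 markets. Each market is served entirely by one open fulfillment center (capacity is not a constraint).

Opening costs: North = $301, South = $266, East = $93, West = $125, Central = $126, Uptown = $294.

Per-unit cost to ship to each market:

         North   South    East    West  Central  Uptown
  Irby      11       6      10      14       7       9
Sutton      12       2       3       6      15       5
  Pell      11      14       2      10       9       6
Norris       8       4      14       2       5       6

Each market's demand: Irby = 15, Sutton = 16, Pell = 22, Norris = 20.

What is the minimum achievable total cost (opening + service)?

Minimum total cost: 500

For any fixed open set, each market goes to its cheapest open site; total = fixed + service.
{East, West}: Irby→East 10·15=150, Sutton→East 3·16=48, Pell→East 2·22=44, Norris→West 2·20=40. Service 282; fixed 218; total 500.
{East, Central}: service 297 + fixed 219 = 516
{East, West, Central}: service 237 + fixed 344 = 581
{North, South, East, West, Central, Uptown}: Irby→South 6·15=90, Sutton→South 2·16=32, Pell→East 2·22=44, Norris→West 2·20=40. Service 206; fixed 1205; total 1411.
No other subset beats 500.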